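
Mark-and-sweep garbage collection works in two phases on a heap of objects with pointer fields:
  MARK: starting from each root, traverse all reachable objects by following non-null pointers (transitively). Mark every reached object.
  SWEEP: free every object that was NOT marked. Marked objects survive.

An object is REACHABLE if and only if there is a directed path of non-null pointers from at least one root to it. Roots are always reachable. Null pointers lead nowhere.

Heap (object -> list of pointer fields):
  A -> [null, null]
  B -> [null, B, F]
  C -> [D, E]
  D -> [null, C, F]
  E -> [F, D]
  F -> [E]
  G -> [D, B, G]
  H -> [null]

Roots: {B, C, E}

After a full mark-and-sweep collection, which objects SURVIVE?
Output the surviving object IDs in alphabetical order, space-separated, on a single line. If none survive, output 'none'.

Roots: B C E
Mark B: refs=null B F, marked=B
Mark C: refs=D E, marked=B C
Mark E: refs=F D, marked=B C E
Mark F: refs=E, marked=B C E F
Mark D: refs=null C F, marked=B C D E F
Unmarked (collected): A G H

Answer: B C D E F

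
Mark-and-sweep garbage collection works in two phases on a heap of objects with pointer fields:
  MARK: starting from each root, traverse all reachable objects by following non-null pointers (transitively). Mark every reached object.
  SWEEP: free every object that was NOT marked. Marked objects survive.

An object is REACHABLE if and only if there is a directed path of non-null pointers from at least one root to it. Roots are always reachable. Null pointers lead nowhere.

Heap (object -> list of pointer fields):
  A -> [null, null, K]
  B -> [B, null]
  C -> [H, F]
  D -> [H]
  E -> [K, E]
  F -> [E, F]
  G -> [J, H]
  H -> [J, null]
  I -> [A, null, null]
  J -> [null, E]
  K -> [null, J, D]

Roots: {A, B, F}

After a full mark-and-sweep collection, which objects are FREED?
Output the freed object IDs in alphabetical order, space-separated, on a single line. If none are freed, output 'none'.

Answer: C G I

Derivation:
Roots: A B F
Mark A: refs=null null K, marked=A
Mark B: refs=B null, marked=A B
Mark F: refs=E F, marked=A B F
Mark K: refs=null J D, marked=A B F K
Mark E: refs=K E, marked=A B E F K
Mark J: refs=null E, marked=A B E F J K
Mark D: refs=H, marked=A B D E F J K
Mark H: refs=J null, marked=A B D E F H J K
Unmarked (collected): C G I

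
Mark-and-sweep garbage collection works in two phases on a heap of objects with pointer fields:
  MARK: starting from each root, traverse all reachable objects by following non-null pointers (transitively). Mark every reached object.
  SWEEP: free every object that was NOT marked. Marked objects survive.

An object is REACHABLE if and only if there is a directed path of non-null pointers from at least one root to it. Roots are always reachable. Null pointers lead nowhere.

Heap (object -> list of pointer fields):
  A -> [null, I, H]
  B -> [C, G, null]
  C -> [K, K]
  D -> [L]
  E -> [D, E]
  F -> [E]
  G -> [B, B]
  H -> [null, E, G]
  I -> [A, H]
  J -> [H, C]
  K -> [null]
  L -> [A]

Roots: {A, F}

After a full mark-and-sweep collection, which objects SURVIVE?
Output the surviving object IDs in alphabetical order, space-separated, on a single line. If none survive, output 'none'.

Answer: A B C D E F G H I K L

Derivation:
Roots: A F
Mark A: refs=null I H, marked=A
Mark F: refs=E, marked=A F
Mark I: refs=A H, marked=A F I
Mark H: refs=null E G, marked=A F H I
Mark E: refs=D E, marked=A E F H I
Mark G: refs=B B, marked=A E F G H I
Mark D: refs=L, marked=A D E F G H I
Mark B: refs=C G null, marked=A B D E F G H I
Mark L: refs=A, marked=A B D E F G H I L
Mark C: refs=K K, marked=A B C D E F G H I L
Mark K: refs=null, marked=A B C D E F G H I K L
Unmarked (collected): J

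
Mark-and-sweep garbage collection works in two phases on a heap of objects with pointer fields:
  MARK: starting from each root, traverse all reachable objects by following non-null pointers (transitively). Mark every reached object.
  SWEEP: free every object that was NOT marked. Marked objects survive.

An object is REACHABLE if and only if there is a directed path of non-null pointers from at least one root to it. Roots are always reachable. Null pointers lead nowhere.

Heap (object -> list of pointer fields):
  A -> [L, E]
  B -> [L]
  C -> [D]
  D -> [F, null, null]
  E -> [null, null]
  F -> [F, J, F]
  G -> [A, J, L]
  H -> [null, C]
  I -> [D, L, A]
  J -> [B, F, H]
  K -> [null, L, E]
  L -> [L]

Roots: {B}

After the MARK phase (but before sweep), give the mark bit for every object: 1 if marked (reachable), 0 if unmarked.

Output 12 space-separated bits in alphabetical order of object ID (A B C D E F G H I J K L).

Answer: 0 1 0 0 0 0 0 0 0 0 0 1

Derivation:
Roots: B
Mark B: refs=L, marked=B
Mark L: refs=L, marked=B L
Unmarked (collected): A C D E F G H I J K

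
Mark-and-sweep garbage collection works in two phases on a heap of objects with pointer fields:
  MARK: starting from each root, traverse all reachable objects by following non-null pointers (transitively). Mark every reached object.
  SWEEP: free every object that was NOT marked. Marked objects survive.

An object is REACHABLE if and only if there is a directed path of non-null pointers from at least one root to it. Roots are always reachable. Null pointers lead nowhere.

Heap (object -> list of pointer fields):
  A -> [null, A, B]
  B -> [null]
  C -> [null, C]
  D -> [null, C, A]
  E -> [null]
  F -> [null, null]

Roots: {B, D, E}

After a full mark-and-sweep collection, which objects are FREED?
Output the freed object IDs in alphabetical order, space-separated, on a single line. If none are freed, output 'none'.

Answer: F

Derivation:
Roots: B D E
Mark B: refs=null, marked=B
Mark D: refs=null C A, marked=B D
Mark E: refs=null, marked=B D E
Mark C: refs=null C, marked=B C D E
Mark A: refs=null A B, marked=A B C D E
Unmarked (collected): F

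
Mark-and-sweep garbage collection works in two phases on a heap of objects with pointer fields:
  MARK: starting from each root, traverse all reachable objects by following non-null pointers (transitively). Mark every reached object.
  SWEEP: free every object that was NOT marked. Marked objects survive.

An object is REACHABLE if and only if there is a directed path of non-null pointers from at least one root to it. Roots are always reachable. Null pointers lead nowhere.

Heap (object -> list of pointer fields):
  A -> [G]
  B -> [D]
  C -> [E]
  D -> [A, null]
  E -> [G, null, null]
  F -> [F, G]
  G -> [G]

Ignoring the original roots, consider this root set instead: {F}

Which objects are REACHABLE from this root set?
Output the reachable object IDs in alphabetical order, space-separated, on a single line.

Answer: F G

Derivation:
Roots: F
Mark F: refs=F G, marked=F
Mark G: refs=G, marked=F G
Unmarked (collected): A B C D E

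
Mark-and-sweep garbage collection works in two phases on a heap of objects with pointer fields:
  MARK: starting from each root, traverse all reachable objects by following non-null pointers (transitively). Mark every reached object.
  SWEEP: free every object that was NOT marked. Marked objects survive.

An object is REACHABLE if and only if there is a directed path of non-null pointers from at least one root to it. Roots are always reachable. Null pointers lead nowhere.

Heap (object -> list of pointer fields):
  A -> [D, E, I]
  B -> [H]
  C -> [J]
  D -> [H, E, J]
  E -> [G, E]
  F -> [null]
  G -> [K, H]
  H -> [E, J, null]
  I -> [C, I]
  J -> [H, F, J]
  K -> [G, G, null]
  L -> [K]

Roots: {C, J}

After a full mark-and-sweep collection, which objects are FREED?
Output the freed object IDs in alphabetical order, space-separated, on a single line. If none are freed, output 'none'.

Roots: C J
Mark C: refs=J, marked=C
Mark J: refs=H F J, marked=C J
Mark H: refs=E J null, marked=C H J
Mark F: refs=null, marked=C F H J
Mark E: refs=G E, marked=C E F H J
Mark G: refs=K H, marked=C E F G H J
Mark K: refs=G G null, marked=C E F G H J K
Unmarked (collected): A B D I L

Answer: A B D I L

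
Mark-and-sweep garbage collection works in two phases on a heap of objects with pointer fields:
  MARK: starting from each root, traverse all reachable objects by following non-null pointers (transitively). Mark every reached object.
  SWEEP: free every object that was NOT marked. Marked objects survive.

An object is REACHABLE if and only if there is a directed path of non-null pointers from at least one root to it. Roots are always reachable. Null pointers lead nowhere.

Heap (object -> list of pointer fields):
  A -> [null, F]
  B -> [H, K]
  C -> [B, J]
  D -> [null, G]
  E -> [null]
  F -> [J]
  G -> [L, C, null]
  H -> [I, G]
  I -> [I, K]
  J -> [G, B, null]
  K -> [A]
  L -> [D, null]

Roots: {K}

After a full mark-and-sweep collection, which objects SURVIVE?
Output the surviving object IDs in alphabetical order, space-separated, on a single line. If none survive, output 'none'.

Roots: K
Mark K: refs=A, marked=K
Mark A: refs=null F, marked=A K
Mark F: refs=J, marked=A F K
Mark J: refs=G B null, marked=A F J K
Mark G: refs=L C null, marked=A F G J K
Mark B: refs=H K, marked=A B F G J K
Mark L: refs=D null, marked=A B F G J K L
Mark C: refs=B J, marked=A B C F G J K L
Mark H: refs=I G, marked=A B C F G H J K L
Mark D: refs=null G, marked=A B C D F G H J K L
Mark I: refs=I K, marked=A B C D F G H I J K L
Unmarked (collected): E

Answer: A B C D F G H I J K L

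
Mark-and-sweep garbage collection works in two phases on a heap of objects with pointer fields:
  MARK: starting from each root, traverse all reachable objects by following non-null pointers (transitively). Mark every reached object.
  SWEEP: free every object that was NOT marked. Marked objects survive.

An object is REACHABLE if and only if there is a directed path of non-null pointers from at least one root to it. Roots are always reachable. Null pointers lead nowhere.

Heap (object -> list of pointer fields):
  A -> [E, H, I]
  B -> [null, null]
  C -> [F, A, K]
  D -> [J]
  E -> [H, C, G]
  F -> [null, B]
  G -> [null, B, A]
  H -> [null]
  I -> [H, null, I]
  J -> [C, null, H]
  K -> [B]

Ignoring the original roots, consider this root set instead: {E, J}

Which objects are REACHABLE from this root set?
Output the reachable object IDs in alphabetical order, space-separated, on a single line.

Answer: A B C E F G H I J K

Derivation:
Roots: E J
Mark E: refs=H C G, marked=E
Mark J: refs=C null H, marked=E J
Mark H: refs=null, marked=E H J
Mark C: refs=F A K, marked=C E H J
Mark G: refs=null B A, marked=C E G H J
Mark F: refs=null B, marked=C E F G H J
Mark A: refs=E H I, marked=A C E F G H J
Mark K: refs=B, marked=A C E F G H J K
Mark B: refs=null null, marked=A B C E F G H J K
Mark I: refs=H null I, marked=A B C E F G H I J K
Unmarked (collected): D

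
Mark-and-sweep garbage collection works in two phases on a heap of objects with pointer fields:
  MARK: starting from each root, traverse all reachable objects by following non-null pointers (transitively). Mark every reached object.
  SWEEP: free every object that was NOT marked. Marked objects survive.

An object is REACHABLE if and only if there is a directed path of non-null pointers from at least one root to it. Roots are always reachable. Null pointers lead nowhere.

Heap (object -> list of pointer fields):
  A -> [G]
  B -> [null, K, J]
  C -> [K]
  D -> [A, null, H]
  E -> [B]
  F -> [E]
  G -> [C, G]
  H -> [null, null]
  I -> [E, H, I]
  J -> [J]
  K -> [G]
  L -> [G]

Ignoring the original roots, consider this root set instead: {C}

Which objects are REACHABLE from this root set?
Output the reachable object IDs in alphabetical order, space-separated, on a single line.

Answer: C G K

Derivation:
Roots: C
Mark C: refs=K, marked=C
Mark K: refs=G, marked=C K
Mark G: refs=C G, marked=C G K
Unmarked (collected): A B D E F H I J L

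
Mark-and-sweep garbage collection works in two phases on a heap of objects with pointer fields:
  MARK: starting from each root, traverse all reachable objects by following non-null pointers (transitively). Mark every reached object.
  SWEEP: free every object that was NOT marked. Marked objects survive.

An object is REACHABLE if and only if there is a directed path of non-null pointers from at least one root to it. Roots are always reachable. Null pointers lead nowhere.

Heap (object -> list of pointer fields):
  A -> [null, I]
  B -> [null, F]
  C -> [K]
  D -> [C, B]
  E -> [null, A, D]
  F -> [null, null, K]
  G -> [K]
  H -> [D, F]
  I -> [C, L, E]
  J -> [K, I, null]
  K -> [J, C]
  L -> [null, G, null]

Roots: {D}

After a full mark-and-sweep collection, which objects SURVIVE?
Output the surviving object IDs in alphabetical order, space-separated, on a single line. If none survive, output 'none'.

Roots: D
Mark D: refs=C B, marked=D
Mark C: refs=K, marked=C D
Mark B: refs=null F, marked=B C D
Mark K: refs=J C, marked=B C D K
Mark F: refs=null null K, marked=B C D F K
Mark J: refs=K I null, marked=B C D F J K
Mark I: refs=C L E, marked=B C D F I J K
Mark L: refs=null G null, marked=B C D F I J K L
Mark E: refs=null A D, marked=B C D E F I J K L
Mark G: refs=K, marked=B C D E F G I J K L
Mark A: refs=null I, marked=A B C D E F G I J K L
Unmarked (collected): H

Answer: A B C D E F G I J K L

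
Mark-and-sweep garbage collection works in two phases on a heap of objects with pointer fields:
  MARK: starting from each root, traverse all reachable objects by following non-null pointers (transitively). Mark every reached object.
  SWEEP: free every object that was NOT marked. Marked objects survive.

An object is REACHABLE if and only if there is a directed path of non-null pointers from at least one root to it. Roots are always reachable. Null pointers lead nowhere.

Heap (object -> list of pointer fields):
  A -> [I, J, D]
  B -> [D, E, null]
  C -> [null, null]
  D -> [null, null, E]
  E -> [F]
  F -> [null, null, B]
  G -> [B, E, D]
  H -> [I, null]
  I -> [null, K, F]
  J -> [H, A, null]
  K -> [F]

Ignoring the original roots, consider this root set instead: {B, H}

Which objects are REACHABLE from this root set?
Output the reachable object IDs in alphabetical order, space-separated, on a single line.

Answer: B D E F H I K

Derivation:
Roots: B H
Mark B: refs=D E null, marked=B
Mark H: refs=I null, marked=B H
Mark D: refs=null null E, marked=B D H
Mark E: refs=F, marked=B D E H
Mark I: refs=null K F, marked=B D E H I
Mark F: refs=null null B, marked=B D E F H I
Mark K: refs=F, marked=B D E F H I K
Unmarked (collected): A C G J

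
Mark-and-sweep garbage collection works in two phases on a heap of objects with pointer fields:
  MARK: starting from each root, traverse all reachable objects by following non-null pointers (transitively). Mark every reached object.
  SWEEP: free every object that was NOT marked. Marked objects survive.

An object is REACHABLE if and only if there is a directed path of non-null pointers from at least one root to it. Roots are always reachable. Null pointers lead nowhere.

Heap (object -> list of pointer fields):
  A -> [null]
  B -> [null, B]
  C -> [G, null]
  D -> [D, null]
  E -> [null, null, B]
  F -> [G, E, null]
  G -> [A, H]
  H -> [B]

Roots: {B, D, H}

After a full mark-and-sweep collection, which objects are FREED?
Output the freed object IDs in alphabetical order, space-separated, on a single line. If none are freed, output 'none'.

Answer: A C E F G

Derivation:
Roots: B D H
Mark B: refs=null B, marked=B
Mark D: refs=D null, marked=B D
Mark H: refs=B, marked=B D H
Unmarked (collected): A C E F G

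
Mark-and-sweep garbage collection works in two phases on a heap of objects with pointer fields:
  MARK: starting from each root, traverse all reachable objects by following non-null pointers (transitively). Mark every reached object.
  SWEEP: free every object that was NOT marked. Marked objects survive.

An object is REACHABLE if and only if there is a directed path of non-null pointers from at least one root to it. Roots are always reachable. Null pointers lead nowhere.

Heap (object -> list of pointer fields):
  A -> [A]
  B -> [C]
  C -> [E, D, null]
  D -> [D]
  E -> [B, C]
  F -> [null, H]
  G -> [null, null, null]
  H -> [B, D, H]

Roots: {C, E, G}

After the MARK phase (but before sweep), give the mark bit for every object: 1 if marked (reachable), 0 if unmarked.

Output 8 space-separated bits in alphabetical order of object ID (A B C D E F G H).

Roots: C E G
Mark C: refs=E D null, marked=C
Mark E: refs=B C, marked=C E
Mark G: refs=null null null, marked=C E G
Mark D: refs=D, marked=C D E G
Mark B: refs=C, marked=B C D E G
Unmarked (collected): A F H

Answer: 0 1 1 1 1 0 1 0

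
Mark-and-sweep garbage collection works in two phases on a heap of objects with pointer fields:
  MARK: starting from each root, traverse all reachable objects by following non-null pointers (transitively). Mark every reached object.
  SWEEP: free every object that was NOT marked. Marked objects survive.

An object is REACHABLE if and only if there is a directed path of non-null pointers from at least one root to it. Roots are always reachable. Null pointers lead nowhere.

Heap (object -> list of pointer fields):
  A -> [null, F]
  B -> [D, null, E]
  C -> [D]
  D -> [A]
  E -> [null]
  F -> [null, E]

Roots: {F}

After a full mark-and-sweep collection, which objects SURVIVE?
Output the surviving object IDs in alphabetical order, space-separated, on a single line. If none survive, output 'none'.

Roots: F
Mark F: refs=null E, marked=F
Mark E: refs=null, marked=E F
Unmarked (collected): A B C D

Answer: E F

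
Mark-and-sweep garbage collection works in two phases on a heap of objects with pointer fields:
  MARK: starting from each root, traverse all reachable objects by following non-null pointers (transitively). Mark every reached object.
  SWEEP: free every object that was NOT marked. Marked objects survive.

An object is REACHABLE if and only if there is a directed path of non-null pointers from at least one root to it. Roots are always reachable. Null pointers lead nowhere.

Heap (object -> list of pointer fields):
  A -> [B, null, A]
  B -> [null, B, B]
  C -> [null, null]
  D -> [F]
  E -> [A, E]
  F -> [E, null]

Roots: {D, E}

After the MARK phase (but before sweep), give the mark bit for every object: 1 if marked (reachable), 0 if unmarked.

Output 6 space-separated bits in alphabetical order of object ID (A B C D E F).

Roots: D E
Mark D: refs=F, marked=D
Mark E: refs=A E, marked=D E
Mark F: refs=E null, marked=D E F
Mark A: refs=B null A, marked=A D E F
Mark B: refs=null B B, marked=A B D E F
Unmarked (collected): C

Answer: 1 1 0 1 1 1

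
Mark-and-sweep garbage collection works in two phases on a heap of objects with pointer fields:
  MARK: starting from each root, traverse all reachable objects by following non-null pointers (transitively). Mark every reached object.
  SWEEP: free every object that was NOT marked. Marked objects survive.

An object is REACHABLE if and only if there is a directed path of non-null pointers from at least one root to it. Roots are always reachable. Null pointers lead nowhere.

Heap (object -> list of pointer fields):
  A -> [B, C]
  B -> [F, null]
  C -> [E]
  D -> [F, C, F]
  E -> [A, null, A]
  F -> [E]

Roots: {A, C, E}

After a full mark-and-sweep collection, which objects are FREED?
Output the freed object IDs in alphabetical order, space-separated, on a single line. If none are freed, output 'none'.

Roots: A C E
Mark A: refs=B C, marked=A
Mark C: refs=E, marked=A C
Mark E: refs=A null A, marked=A C E
Mark B: refs=F null, marked=A B C E
Mark F: refs=E, marked=A B C E F
Unmarked (collected): D

Answer: D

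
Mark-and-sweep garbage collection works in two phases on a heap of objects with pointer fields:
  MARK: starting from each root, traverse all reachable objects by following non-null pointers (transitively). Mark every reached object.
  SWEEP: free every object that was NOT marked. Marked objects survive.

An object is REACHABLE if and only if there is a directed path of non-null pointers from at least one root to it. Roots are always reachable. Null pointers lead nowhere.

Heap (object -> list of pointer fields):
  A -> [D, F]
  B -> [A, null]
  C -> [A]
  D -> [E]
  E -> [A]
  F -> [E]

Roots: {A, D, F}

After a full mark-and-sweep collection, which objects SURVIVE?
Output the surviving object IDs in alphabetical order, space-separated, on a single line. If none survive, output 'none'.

Answer: A D E F

Derivation:
Roots: A D F
Mark A: refs=D F, marked=A
Mark D: refs=E, marked=A D
Mark F: refs=E, marked=A D F
Mark E: refs=A, marked=A D E F
Unmarked (collected): B C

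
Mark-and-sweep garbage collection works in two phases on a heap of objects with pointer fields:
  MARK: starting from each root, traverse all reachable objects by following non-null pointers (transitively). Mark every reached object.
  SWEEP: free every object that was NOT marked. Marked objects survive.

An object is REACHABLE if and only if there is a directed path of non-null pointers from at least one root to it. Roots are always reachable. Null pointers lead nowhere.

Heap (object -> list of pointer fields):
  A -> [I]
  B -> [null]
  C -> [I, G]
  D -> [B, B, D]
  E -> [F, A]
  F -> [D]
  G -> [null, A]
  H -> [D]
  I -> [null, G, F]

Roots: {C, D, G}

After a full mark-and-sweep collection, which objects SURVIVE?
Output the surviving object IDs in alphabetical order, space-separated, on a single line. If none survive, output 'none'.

Answer: A B C D F G I

Derivation:
Roots: C D G
Mark C: refs=I G, marked=C
Mark D: refs=B B D, marked=C D
Mark G: refs=null A, marked=C D G
Mark I: refs=null G F, marked=C D G I
Mark B: refs=null, marked=B C D G I
Mark A: refs=I, marked=A B C D G I
Mark F: refs=D, marked=A B C D F G I
Unmarked (collected): E H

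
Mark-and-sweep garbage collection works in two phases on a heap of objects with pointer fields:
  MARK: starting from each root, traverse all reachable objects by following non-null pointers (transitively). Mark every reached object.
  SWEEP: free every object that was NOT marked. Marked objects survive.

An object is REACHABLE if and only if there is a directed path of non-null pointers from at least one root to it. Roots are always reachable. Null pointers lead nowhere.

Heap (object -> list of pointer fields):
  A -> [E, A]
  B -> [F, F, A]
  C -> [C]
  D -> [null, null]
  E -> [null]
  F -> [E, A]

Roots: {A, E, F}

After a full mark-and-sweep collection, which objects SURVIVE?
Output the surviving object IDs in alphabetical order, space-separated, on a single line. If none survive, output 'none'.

Roots: A E F
Mark A: refs=E A, marked=A
Mark E: refs=null, marked=A E
Mark F: refs=E A, marked=A E F
Unmarked (collected): B C D

Answer: A E F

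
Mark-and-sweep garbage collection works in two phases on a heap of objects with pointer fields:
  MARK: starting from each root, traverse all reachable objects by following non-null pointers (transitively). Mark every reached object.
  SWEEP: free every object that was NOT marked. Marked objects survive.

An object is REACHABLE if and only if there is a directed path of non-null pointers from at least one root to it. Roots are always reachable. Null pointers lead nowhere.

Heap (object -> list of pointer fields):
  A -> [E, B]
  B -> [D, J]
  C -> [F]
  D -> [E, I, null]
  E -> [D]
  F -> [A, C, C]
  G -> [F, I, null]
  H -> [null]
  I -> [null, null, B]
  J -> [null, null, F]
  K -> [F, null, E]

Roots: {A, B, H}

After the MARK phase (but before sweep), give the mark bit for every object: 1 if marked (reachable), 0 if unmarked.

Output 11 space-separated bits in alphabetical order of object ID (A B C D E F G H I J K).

Answer: 1 1 1 1 1 1 0 1 1 1 0

Derivation:
Roots: A B H
Mark A: refs=E B, marked=A
Mark B: refs=D J, marked=A B
Mark H: refs=null, marked=A B H
Mark E: refs=D, marked=A B E H
Mark D: refs=E I null, marked=A B D E H
Mark J: refs=null null F, marked=A B D E H J
Mark I: refs=null null B, marked=A B D E H I J
Mark F: refs=A C C, marked=A B D E F H I J
Mark C: refs=F, marked=A B C D E F H I J
Unmarked (collected): G K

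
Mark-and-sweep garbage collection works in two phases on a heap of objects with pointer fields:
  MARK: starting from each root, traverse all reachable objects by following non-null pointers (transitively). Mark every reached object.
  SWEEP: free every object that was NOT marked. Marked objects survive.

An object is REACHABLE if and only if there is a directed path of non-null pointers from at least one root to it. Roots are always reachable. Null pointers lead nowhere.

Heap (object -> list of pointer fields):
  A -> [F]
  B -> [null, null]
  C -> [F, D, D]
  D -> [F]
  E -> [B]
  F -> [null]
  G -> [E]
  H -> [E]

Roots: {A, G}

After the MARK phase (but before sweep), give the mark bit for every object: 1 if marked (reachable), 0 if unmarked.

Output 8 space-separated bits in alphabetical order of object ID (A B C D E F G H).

Answer: 1 1 0 0 1 1 1 0

Derivation:
Roots: A G
Mark A: refs=F, marked=A
Mark G: refs=E, marked=A G
Mark F: refs=null, marked=A F G
Mark E: refs=B, marked=A E F G
Mark B: refs=null null, marked=A B E F G
Unmarked (collected): C D H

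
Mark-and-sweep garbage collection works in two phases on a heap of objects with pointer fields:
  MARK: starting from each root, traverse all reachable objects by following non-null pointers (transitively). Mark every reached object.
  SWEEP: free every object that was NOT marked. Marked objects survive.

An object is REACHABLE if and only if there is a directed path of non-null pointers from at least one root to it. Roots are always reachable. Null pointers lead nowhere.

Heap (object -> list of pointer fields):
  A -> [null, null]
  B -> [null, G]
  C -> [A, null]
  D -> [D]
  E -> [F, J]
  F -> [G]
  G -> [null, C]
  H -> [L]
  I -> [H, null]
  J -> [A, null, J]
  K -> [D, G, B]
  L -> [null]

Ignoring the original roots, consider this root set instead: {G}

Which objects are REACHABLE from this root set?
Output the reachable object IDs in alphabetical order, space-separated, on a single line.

Answer: A C G

Derivation:
Roots: G
Mark G: refs=null C, marked=G
Mark C: refs=A null, marked=C G
Mark A: refs=null null, marked=A C G
Unmarked (collected): B D E F H I J K L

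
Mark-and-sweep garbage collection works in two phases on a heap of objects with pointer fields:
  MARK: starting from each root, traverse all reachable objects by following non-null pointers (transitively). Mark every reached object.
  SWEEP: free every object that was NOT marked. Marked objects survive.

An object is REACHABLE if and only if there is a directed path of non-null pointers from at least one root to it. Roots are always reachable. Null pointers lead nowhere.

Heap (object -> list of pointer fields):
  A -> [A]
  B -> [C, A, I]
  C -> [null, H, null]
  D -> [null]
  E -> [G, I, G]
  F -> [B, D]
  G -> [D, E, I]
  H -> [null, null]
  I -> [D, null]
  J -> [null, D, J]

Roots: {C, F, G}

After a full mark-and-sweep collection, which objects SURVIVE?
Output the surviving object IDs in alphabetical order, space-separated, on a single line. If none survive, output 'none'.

Answer: A B C D E F G H I

Derivation:
Roots: C F G
Mark C: refs=null H null, marked=C
Mark F: refs=B D, marked=C F
Mark G: refs=D E I, marked=C F G
Mark H: refs=null null, marked=C F G H
Mark B: refs=C A I, marked=B C F G H
Mark D: refs=null, marked=B C D F G H
Mark E: refs=G I G, marked=B C D E F G H
Mark I: refs=D null, marked=B C D E F G H I
Mark A: refs=A, marked=A B C D E F G H I
Unmarked (collected): J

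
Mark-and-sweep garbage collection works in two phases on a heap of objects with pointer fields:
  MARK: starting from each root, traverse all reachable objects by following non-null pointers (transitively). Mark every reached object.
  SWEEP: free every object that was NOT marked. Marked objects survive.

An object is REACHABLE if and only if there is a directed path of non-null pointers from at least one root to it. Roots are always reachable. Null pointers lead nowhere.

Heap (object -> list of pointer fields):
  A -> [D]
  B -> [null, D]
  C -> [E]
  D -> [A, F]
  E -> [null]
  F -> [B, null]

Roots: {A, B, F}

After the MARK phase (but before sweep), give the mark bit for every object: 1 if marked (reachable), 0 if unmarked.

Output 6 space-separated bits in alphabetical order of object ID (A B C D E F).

Answer: 1 1 0 1 0 1

Derivation:
Roots: A B F
Mark A: refs=D, marked=A
Mark B: refs=null D, marked=A B
Mark F: refs=B null, marked=A B F
Mark D: refs=A F, marked=A B D F
Unmarked (collected): C E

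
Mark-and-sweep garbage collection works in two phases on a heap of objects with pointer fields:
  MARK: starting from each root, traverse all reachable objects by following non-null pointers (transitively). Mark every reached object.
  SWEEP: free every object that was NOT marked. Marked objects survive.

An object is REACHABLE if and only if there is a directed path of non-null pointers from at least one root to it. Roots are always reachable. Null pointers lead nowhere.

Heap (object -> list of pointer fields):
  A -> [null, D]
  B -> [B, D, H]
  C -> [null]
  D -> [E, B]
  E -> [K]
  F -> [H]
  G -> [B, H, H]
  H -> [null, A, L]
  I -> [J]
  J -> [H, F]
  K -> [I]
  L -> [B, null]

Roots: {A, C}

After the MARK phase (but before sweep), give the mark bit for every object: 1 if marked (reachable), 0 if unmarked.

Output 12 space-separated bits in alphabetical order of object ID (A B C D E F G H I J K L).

Answer: 1 1 1 1 1 1 0 1 1 1 1 1

Derivation:
Roots: A C
Mark A: refs=null D, marked=A
Mark C: refs=null, marked=A C
Mark D: refs=E B, marked=A C D
Mark E: refs=K, marked=A C D E
Mark B: refs=B D H, marked=A B C D E
Mark K: refs=I, marked=A B C D E K
Mark H: refs=null A L, marked=A B C D E H K
Mark I: refs=J, marked=A B C D E H I K
Mark L: refs=B null, marked=A B C D E H I K L
Mark J: refs=H F, marked=A B C D E H I J K L
Mark F: refs=H, marked=A B C D E F H I J K L
Unmarked (collected): G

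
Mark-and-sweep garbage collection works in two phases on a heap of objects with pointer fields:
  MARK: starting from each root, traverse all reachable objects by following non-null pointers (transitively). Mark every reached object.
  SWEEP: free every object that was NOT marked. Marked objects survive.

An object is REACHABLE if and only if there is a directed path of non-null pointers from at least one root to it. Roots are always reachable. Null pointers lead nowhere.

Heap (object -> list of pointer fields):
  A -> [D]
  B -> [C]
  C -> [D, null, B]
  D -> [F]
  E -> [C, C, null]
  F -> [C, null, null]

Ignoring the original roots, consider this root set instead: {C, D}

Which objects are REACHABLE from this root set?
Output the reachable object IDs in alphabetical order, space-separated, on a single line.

Roots: C D
Mark C: refs=D null B, marked=C
Mark D: refs=F, marked=C D
Mark B: refs=C, marked=B C D
Mark F: refs=C null null, marked=B C D F
Unmarked (collected): A E

Answer: B C D F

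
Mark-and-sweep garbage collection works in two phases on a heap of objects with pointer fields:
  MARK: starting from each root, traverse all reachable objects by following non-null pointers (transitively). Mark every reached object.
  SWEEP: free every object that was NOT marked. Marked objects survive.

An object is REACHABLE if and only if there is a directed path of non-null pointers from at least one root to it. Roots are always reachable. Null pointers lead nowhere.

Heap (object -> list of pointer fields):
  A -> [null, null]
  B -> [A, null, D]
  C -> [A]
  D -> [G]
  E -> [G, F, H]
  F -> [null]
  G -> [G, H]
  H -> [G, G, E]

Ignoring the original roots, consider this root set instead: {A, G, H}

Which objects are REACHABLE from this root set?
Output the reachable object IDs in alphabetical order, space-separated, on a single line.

Roots: A G H
Mark A: refs=null null, marked=A
Mark G: refs=G H, marked=A G
Mark H: refs=G G E, marked=A G H
Mark E: refs=G F H, marked=A E G H
Mark F: refs=null, marked=A E F G H
Unmarked (collected): B C D

Answer: A E F G H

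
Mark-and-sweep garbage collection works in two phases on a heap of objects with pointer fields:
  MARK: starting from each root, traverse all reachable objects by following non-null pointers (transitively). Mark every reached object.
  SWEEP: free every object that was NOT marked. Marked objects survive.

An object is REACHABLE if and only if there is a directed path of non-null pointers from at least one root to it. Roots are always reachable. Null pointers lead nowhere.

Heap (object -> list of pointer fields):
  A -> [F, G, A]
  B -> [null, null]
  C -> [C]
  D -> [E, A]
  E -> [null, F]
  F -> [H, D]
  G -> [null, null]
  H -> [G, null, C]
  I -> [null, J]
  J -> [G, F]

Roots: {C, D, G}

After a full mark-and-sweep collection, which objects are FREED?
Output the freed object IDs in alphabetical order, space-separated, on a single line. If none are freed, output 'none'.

Roots: C D G
Mark C: refs=C, marked=C
Mark D: refs=E A, marked=C D
Mark G: refs=null null, marked=C D G
Mark E: refs=null F, marked=C D E G
Mark A: refs=F G A, marked=A C D E G
Mark F: refs=H D, marked=A C D E F G
Mark H: refs=G null C, marked=A C D E F G H
Unmarked (collected): B I J

Answer: B I J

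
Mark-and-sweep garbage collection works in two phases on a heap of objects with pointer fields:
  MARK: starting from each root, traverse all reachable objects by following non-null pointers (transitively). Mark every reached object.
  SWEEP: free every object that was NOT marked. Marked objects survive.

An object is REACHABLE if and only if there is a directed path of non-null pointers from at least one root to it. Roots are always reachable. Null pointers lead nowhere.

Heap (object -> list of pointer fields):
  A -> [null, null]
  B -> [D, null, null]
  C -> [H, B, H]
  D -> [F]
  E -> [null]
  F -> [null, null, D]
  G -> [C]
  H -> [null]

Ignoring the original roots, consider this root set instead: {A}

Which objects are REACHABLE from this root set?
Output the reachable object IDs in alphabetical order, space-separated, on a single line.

Roots: A
Mark A: refs=null null, marked=A
Unmarked (collected): B C D E F G H

Answer: A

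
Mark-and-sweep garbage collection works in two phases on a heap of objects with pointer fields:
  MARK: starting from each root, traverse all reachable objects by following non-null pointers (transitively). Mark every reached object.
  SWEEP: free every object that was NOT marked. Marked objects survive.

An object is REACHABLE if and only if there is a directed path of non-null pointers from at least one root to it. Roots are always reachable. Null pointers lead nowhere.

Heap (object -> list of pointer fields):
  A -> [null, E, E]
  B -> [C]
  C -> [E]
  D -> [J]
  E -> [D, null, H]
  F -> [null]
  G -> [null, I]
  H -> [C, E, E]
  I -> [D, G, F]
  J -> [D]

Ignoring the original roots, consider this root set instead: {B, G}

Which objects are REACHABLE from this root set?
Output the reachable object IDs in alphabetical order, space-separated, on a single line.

Roots: B G
Mark B: refs=C, marked=B
Mark G: refs=null I, marked=B G
Mark C: refs=E, marked=B C G
Mark I: refs=D G F, marked=B C G I
Mark E: refs=D null H, marked=B C E G I
Mark D: refs=J, marked=B C D E G I
Mark F: refs=null, marked=B C D E F G I
Mark H: refs=C E E, marked=B C D E F G H I
Mark J: refs=D, marked=B C D E F G H I J
Unmarked (collected): A

Answer: B C D E F G H I J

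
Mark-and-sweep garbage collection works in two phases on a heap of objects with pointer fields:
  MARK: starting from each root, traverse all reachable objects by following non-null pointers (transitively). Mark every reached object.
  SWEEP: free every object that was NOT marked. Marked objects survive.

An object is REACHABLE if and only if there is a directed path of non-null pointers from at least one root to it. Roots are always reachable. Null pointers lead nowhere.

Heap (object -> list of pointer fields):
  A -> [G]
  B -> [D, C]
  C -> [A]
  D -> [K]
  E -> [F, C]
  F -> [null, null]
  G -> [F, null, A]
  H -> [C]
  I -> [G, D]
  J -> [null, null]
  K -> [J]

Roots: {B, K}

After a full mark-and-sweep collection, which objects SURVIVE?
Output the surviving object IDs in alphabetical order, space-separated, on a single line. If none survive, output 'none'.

Answer: A B C D F G J K

Derivation:
Roots: B K
Mark B: refs=D C, marked=B
Mark K: refs=J, marked=B K
Mark D: refs=K, marked=B D K
Mark C: refs=A, marked=B C D K
Mark J: refs=null null, marked=B C D J K
Mark A: refs=G, marked=A B C D J K
Mark G: refs=F null A, marked=A B C D G J K
Mark F: refs=null null, marked=A B C D F G J K
Unmarked (collected): E H I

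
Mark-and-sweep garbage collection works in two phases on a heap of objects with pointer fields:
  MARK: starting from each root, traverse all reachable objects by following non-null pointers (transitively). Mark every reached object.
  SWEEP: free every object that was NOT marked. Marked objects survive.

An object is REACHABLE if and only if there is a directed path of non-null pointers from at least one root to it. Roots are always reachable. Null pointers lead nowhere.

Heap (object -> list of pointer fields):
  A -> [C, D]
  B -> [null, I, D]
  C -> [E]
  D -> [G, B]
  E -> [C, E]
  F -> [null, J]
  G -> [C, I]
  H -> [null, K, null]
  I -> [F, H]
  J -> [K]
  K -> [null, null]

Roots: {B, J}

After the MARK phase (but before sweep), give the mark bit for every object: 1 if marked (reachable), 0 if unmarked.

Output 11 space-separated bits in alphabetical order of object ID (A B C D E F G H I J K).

Answer: 0 1 1 1 1 1 1 1 1 1 1

Derivation:
Roots: B J
Mark B: refs=null I D, marked=B
Mark J: refs=K, marked=B J
Mark I: refs=F H, marked=B I J
Mark D: refs=G B, marked=B D I J
Mark K: refs=null null, marked=B D I J K
Mark F: refs=null J, marked=B D F I J K
Mark H: refs=null K null, marked=B D F H I J K
Mark G: refs=C I, marked=B D F G H I J K
Mark C: refs=E, marked=B C D F G H I J K
Mark E: refs=C E, marked=B C D E F G H I J K
Unmarked (collected): A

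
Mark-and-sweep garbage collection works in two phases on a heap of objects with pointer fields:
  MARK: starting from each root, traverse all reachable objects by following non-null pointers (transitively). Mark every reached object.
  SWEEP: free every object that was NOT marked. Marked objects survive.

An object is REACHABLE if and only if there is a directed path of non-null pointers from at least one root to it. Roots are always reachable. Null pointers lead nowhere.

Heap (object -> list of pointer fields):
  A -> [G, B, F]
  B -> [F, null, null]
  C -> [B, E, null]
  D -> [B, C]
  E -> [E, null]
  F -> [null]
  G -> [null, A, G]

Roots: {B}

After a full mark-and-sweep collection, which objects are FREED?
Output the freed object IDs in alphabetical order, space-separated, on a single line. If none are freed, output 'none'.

Roots: B
Mark B: refs=F null null, marked=B
Mark F: refs=null, marked=B F
Unmarked (collected): A C D E G

Answer: A C D E G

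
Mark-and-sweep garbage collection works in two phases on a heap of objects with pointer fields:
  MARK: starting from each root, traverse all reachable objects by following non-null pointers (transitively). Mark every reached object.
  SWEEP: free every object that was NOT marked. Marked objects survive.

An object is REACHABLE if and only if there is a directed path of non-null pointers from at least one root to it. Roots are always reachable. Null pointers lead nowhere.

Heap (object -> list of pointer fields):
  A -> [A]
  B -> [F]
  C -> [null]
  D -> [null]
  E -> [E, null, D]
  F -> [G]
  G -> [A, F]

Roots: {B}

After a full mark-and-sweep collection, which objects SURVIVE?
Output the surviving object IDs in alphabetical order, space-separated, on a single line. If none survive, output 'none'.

Answer: A B F G

Derivation:
Roots: B
Mark B: refs=F, marked=B
Mark F: refs=G, marked=B F
Mark G: refs=A F, marked=B F G
Mark A: refs=A, marked=A B F G
Unmarked (collected): C D E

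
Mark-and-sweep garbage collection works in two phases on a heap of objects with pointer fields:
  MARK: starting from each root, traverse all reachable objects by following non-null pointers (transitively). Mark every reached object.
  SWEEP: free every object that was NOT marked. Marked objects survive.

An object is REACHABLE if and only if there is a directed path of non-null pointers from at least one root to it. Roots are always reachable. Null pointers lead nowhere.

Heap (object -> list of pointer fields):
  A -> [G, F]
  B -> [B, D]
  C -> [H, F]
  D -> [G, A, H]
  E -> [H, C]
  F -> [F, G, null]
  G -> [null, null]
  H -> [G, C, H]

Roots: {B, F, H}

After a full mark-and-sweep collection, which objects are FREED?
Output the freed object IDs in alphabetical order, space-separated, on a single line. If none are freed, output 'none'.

Answer: E

Derivation:
Roots: B F H
Mark B: refs=B D, marked=B
Mark F: refs=F G null, marked=B F
Mark H: refs=G C H, marked=B F H
Mark D: refs=G A H, marked=B D F H
Mark G: refs=null null, marked=B D F G H
Mark C: refs=H F, marked=B C D F G H
Mark A: refs=G F, marked=A B C D F G H
Unmarked (collected): E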